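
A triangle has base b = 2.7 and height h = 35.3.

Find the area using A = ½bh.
A = ½·b·h = ½·2.7·35.3 = ½·95.31 = 47.655

Area = 47.655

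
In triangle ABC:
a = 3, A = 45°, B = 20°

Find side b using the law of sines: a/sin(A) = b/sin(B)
a/sin(A) = b/sin(B)  ⇒  b = a·sin(B)/sin(A) = 3·sin(20°)/sin(45°)
sin(20°) ≈ 0.34202, sin(45°) ≈ 0.707107
b ≈ 3·0.34202/0.707107 ≈ 1.02606/0.707107 ≈ 1.45107

b = 1.451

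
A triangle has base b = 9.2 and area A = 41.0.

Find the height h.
A = ½·b·h  ⇒  h = 2A/b = 2·41.0/9.2 = 82/9.2 ≈ 8.91304

h = 8.913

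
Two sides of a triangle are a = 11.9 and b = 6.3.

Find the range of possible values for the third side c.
Triangle inequality: |a − b| < c < a + b
|a − b| = |11.9 − 6.3| = 5.6
a + b = 11.9 + 6.3 = 18.2

5.6 < c < 18.2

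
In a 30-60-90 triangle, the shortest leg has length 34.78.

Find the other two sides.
In a 30-60-90 triangle the sides are in ratio 1 : √3 : 2 (short leg : long leg : hypotenuse).
Long leg = 34.78·√3 ≈ 34.78·1.73205 ≈ 60.2407
Hypotenuse = 2·34.78 = 69.56

Long leg = 34.78√3 = 60.24, Hypotenuse = 69.56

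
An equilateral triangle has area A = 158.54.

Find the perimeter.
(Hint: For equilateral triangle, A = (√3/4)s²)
A = (√3/4)s²  ⇒  s² = 4A/√3 = 4·158.54/√3 = 634.16/1.73205 ≈ 366.132
s ≈ √366.132 ≈ 19.1346
Perimeter = 3s ≈ 3·19.1346 ≈ 57.4038

Perimeter = 57.4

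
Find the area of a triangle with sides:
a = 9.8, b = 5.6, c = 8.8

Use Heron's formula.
s = (9.8 + 5.6 + 8.8)/2 = 24.2/2 = 12.1
s − a = 2.3, s − b = 6.5, s − c = 3.3
s(s−a)(s−b)(s−c) = 12.1·2.3·6.5·3.3 ≈ 596.953
Area = √596.953 ≈ 24.4326

Area = 24.43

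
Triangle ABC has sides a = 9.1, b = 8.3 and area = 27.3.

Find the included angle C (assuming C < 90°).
Area = ½·a·b·sin(C)  ⇒  sin(C) = 2·Area/(a·b) = 2·27.3/(9.1·8.3) = 54.6/75.53 ≈ 0.722892
C = arcsin(0.722892) ≈ 46.2937° (taking the acute solution since C < 90°)

C = 46.29°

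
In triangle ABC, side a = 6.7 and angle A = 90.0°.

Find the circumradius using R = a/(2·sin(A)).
R = a/(2·sin(A)) = 6.7/(2·sin(90.0°))
sin(90.0°) ≈ 1
R ≈ 6.7/(2·1) = 6.7/2 ≈ 3.35

R = 3.35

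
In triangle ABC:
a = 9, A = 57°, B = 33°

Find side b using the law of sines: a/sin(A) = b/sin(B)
a/sin(A) = b/sin(B)  ⇒  b = a·sin(B)/sin(A) = 9·sin(33°)/sin(57°)
sin(33°) ≈ 0.544639, sin(57°) ≈ 0.838671
b ≈ 9·0.544639/0.838671 ≈ 4.90175/0.838671 ≈ 5.84467

b = 5.845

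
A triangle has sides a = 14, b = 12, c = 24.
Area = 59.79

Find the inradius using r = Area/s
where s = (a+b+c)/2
s = (14 + 12 + 24)/2 = 50/2 = 25
r = Area/s = 59.79/25 ≈ 2.3916

r = 2.392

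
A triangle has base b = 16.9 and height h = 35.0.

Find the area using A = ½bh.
A = ½·b·h = ½·16.9·35.0 = ½·591.5 = 295.75

Area = 295.75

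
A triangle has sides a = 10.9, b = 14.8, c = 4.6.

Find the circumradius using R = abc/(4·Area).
First find the area with Heron's formula.
s = (10.9 + 14.8 + 4.6)/2 = 15.15
Area = √(s(s−a)(s−b)(s−c)) = √(15.15·4.25·0.35·10.55) ≈ √237.751 ≈ 15.4192
abc = 10.9·14.8·4.6 = 742.072
R = abc/(4·Area) ≈ 742.072/(4·15.4192) = 742.072/61.6767 ≈ 12.0316

R = 12.03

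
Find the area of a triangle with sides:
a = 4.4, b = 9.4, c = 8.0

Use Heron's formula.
s = (4.4 + 9.4 + 8.0)/2 = 21.8/2 = 10.9
s − a = 6.5, s − b = 1.5, s − c = 2.9
s(s−a)(s−b)(s−c) = 10.9·6.5·1.5·2.9 ≈ 308.197
Area = √308.197 ≈ 17.5556

Area = 17.56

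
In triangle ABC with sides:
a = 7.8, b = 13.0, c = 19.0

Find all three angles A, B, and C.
Law of cosines for each angle (a² = 60.84, b² = 169, c² = 361):
cos(A) = (b² + c² − a²)/(2bc) = (169 + 361 − 60.84)/(2·13.0·19.0) = 469.16/494 ≈ 0.949717  ⇒  A ≈ 18.2468°
cos(B) = (a² + c² − b²)/(2ac) = (60.84 + 361 − 169)/(2·7.8·19.0) = 252.84/296.4 ≈ 0.853036  ⇒  B ≈ 31.4565°
cos(C) = (a² + b² − c²)/(2ab) = (60.84 + 169 − 361)/(2·7.8·13.0) = -131.16/202.8 ≈ -0.646746  ⇒  C ≈ 130.297°
Check: A + B + C ≈ 180°

A = 18.25°, B = 31.46°, C = 130.3°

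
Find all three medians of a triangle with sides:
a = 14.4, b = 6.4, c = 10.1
Median formula: m_a = ½√(2b² + 2c² − a²) (and cyclically). a² = 207.36, b² = 40.96, c² = 102.01.
m_a = ½√(2·40.96 + 2·102.01 − 207.36) = ½√78.58 ≈ ½·8.86454 ≈ 4.43227
m_b = ½√(2·207.36 + 2·102.01 − 40.96) = ½√577.78 ≈ ½·24.0371 ≈ 12.0185
m_c = ½√(2·207.36 + 2·40.96 − 102.01) = ½√394.63 ≈ ½·19.8653 ≈ 9.93265

m_a = 4.432, m_b = 12.02, m_c = 9.933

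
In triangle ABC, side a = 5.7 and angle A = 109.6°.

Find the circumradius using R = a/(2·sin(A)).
R = a/(2·sin(A)) = 5.7/(2·sin(109.6°))
sin(109.6°) ≈ 0.942057
R ≈ 5.7/(2·0.942057) = 5.7/1.88411 ≈ 3.02529

R = 3.025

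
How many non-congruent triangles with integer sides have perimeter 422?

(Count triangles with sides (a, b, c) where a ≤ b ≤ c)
Let a ≤ b ≤ c with a + b + c = 422. The only binding inequality is a + b > c, i.e. 422 − c > c, so c < 422/2; and c ≥ 422/3 since c is the largest side.
So 141 ≤ c ≤ 210. For each c, b runs from ⌈(422 − c)/2⌉ up to c (then a = 422 − b − c satisfies 1 ≤ a ≤ b automatically), giving c − ⌈(422 − c)/2⌉ + 1 choices.
Summing over c: 1 + 3 + 4 + 6 + … + 103 + 105  (70 terms, c = 141, …, 210) = 3710
Check (closed form: nearest integer to p²/48 for even p, (p+3)²/48 for odd p): 422²/48 = 178084/48 ≈ 3710.08 → 3710

3710 triangles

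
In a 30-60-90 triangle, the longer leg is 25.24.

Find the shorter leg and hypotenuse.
In a 30-60-90 triangle the sides are in ratio 1 : √3 : 2, so short leg = long leg/√3 and hypotenuse = 2·(short leg).
Short leg = 25.24/√3 ≈ 25.24/1.73205 ≈ 14.5723
Hypotenuse = 2·14.5723 ≈ 29.1446

Short leg = 14.57, Hypotenuse = 29.14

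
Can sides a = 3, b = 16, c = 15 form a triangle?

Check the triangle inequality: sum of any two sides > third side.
a + b vs c: 3 + 16 = 19 > 15  ✓
a + c vs b: 3 + 15 = 18 > 16  ✓
b + c vs a: 16 + 15 = 31 > 3  ✓

Yes, triangle inequality satisfied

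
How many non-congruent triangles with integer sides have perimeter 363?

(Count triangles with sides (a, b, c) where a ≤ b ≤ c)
Let a ≤ b ≤ c with a + b + c = 363. The only binding inequality is a + b > c, i.e. 363 − c > c, so c < 363/2; and c ≥ 363/3 since c is the largest side.
So 121 ≤ c ≤ 181. For each c, b runs from ⌈(363 − c)/2⌉ up to c (then a = 363 − b − c satisfies 1 ≤ a ≤ b automatically), giving c − ⌈(363 − c)/2⌉ + 1 choices.
Summing over c: 1 + 2 + 4 + 5 + … + 89 + 91  (61 terms, c = 121, …, 181) = 2791
Check (closed form: nearest integer to p²/48 for even p, (p+3)²/48 for odd p): (363+3)²/48 = 366²/48 = 133956/48 ≈ 2790.75 → 2791

2791 triangles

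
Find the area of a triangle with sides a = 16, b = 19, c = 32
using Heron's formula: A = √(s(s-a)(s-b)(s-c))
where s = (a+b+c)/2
s = (16 + 19 + 32)/2 = 67/2 = 33.5
s − a = 17.5, s − b = 14.5, s − c = 1.5
s(s−a)(s−b)(s−c) = 33.5·17.5·14.5·1.5 = 12750.9375
Area = √12750.9375 ≈ 112.92

s = 33.5, Area = 112.9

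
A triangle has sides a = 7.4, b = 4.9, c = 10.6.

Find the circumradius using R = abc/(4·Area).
First find the area with Heron's formula.
s = (7.4 + 4.9 + 10.6)/2 = 11.45
Area = √(s(s−a)(s−b)(s−c)) = √(11.45·4.05·6.55·0.85) ≈ √258.179 ≈ 16.0679
abc = 7.4·4.9·10.6 = 384.356
R = abc/(4·Area) ≈ 384.356/(4·16.0679) = 384.356/64.2718 ≈ 5.98017

R = 5.98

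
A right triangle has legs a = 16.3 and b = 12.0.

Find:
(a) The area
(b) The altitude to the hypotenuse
(a) The legs are perpendicular, so Area = ½·a·b = ½·16.3·12.0 = ½·195.6 = 97.8
(b) Hypotenuse c = √(a² + b²) = √(265.69 + 144) = √409.69 ≈ 20.2408
    Area = ½·c·h_c  ⇒  h_c = 2·Area/c = 195.6/20.2408 ≈ 9.66365

Area = 97.8, h_c = 9.664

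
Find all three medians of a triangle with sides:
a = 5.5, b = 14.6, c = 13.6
Median formula: m_a = ½√(2b² + 2c² − a²) (and cyclically). a² = 30.25, b² = 213.16, c² = 184.96.
m_a = ½√(2·213.16 + 2·184.96 − 30.25) = ½√765.99 ≈ ½·27.6765 ≈ 13.8383
m_b = ½√(2·30.25 + 2·184.96 − 213.16) = ½√217.26 ≈ ½·14.7397 ≈ 7.36987
m_c = ½√(2·30.25 + 2·213.16 − 184.96) = ½√301.86 ≈ ½·17.3741 ≈ 8.68706

m_a = 13.84, m_b = 7.37, m_c = 8.687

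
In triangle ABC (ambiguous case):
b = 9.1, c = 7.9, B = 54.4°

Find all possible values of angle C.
b/sin(B) = c/sin(C)  ⇒  sin(C) = c·sin(B)/b = 7.9·sin(54.4°)/9.1
sin(54.4°) ≈ 0.813101
sin(C) ≈ 7.9·0.813101/9.1 ≈ 6.4235/9.1 ≈ 0.705879
Candidate 1: C₁ = arcsin(0.705879) ≈ 44.9006°  →  A = 180° − 54.4° − 44.9006° ≈ 80.6994° > 0, valid
Candidate 2: C₂ = 180° − C₁ ≈ 135.099°  →  A = 180° − 54.4° − 135.099° ≈ -9.4994° ≤ 0, not a valid triangle

C = 44.9° (one solution)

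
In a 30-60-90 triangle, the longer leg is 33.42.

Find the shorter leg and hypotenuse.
In a 30-60-90 triangle the sides are in ratio 1 : √3 : 2, so short leg = long leg/√3 and hypotenuse = 2·(short leg).
Short leg = 33.42/√3 ≈ 33.42/1.73205 ≈ 19.295
Hypotenuse = 2·19.295 ≈ 38.5901

Short leg = 19.3, Hypotenuse = 38.59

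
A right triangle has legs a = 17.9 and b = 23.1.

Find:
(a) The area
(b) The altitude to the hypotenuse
(a) The legs are perpendicular, so Area = ½·a·b = ½·17.9·23.1 = ½·413.49 = 206.745
(b) Hypotenuse c = √(a² + b²) = √(320.41 + 533.61) = √854.02 ≈ 29.2236
    Area = ½·c·h_c  ⇒  h_c = 2·Area/c = 413.49/29.2236 ≈ 14.1492

Area = 206.745, h_c = 14.15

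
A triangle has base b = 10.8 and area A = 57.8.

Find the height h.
A = ½·b·h  ⇒  h = 2A/b = 2·57.8/10.8 = 115.6/10.8 ≈ 10.7037

h = 10.7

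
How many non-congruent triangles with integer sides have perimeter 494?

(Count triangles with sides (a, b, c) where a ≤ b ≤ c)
Let a ≤ b ≤ c with a + b + c = 494. The only binding inequality is a + b > c, i.e. 494 − c > c, so c < 494/2; and c ≥ 494/3 since c is the largest side.
So 165 ≤ c ≤ 246. For each c, b runs from ⌈(494 − c)/2⌉ up to c (then a = 494 − b − c satisfies 1 ≤ a ≤ b automatically), giving c − ⌈(494 − c)/2⌉ + 1 choices.
Summing over c: 1 + 3 + 4 + 6 + … + 121 + 123  (82 terms, c = 165, …, 246) = 5084
Check (closed form: nearest integer to p²/48 for even p, (p+3)²/48 for odd p): 494²/48 = 244036/48 ≈ 5084.08 → 5084

5084 triangles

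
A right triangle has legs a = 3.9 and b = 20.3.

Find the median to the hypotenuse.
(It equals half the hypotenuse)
Hypotenuse c = √(a² + b²) = √(15.21 + 412.09) = √427.3 ≈ 20.6712
Median to hypotenuse = c/2 ≈ 20.6712/2 ≈ 10.3356

Median = 10.34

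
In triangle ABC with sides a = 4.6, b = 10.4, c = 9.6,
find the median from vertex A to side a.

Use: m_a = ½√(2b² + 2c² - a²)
m_a = ½√(2·10.4² + 2·9.6² − 4.6²) = ½√(2·108.16 + 2·92.16 − 21.16) = ½√(216.32 + 184.32 − 21.16) = ½√379.48
√379.48 ≈ 19.4802, so m_a ≈ 9.74012

m_a = 9.74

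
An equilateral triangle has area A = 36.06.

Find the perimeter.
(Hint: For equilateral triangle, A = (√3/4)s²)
A = (√3/4)s²  ⇒  s² = 4A/√3 = 4·36.06/√3 = 144.24/1.73205 ≈ 83.277
s ≈ √83.277 ≈ 9.12562
Perimeter = 3s ≈ 3·9.12562 ≈ 27.3769

Perimeter = 27.38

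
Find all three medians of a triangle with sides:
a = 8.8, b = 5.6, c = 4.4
Median formula: m_a = ½√(2b² + 2c² − a²) (and cyclically). a² = 77.44, b² = 31.36, c² = 19.36.
m_a = ½√(2·31.36 + 2·19.36 − 77.44) = ½√24 ≈ ½·4.89898 ≈ 2.44949
m_b = ½√(2·77.44 + 2·19.36 − 31.36) = ½√162.24 ≈ ½·12.7373 ≈ 6.36867
m_c = ½√(2·77.44 + 2·31.36 − 19.36) = ½√198.24 ≈ ½·14.0798 ≈ 7.03989

m_a = 2.449, m_b = 6.369, m_c = 7.04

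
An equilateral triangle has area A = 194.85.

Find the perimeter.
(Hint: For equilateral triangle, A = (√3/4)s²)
A = (√3/4)s²  ⇒  s² = 4A/√3 = 4·194.85/√3 = 779.4/1.73205 ≈ 449.987
s ≈ √449.987 ≈ 21.2129
Perimeter = 3s ≈ 3·21.2129 ≈ 63.6387

Perimeter = 63.64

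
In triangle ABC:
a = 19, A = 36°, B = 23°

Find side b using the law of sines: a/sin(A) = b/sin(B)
a/sin(A) = b/sin(B)  ⇒  b = a·sin(B)/sin(A) = 19·sin(23°)/sin(36°)
sin(23°) ≈ 0.390731, sin(36°) ≈ 0.587785
b ≈ 19·0.390731/0.587785 ≈ 7.42389/0.587785 ≈ 12.6303

b = 12.63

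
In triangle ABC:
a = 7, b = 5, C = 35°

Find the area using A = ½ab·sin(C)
A = ½·a·b·sin(C) = ½·7·5·sin(35°)
sin(35°) ≈ 0.573576
A ≈ ½·35·0.573576 = 17.5·0.573576 ≈ 10.0376

Area = 10.04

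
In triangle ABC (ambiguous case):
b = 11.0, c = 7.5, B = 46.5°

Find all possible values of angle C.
b/sin(B) = c/sin(C)  ⇒  sin(C) = c·sin(B)/b = 7.5·sin(46.5°)/11.0
sin(46.5°) ≈ 0.725374
sin(C) ≈ 7.5·0.725374/11.0 ≈ 5.44031/11.0 ≈ 0.494573
Candidate 1: C₁ = arcsin(0.494573) ≈ 29.6416°  →  A = 180° − 46.5° − 29.6416° ≈ 103.858° > 0, valid
Candidate 2: C₂ = 180° − C₁ ≈ 150.358°  →  A = 180° − 46.5° − 150.358° ≈ -16.8584° ≤ 0, not a valid triangle

C = 29.64° (one solution)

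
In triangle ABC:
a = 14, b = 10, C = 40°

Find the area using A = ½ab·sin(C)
A = ½·a·b·sin(C) = ½·14·10·sin(40°)
sin(40°) ≈ 0.642788
A ≈ ½·140·0.642788 = 70·0.642788 ≈ 44.9951

Area = 45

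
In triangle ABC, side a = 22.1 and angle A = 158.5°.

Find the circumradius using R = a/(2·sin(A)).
R = a/(2·sin(A)) = 22.1/(2·sin(158.5°))
sin(158.5°) ≈ 0.366501
R ≈ 22.1/(2·0.366501) = 22.1/0.733002 ≈ 30.15

R = 30.15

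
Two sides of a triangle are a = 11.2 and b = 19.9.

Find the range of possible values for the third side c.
Triangle inequality: |a − b| < c < a + b
|a − b| = |11.2 − 19.9| = 8.7
a + b = 11.2 + 19.9 = 31.1

8.7 < c < 31.1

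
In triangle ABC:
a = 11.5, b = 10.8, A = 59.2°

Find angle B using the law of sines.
a/sin(A) = b/sin(B)  ⇒  sin(B) = b·sin(A)/a = 10.8·sin(59.2°)/11.5
sin(59.2°) ≈ 0.85896
sin(B) ≈ 10.8·0.85896/11.5 ≈ 9.27677/11.5 ≈ 0.806675
B = arcsin(0.806675) ≈ 53.7724°
(Since b ≤ a we need B ≤ A, so the obtuse alternative 180° − 53.7724° ≈ 126.228° is rejected.)

B = 53.77°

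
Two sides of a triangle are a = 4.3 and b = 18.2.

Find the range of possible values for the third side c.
Triangle inequality: |a − b| < c < a + b
|a − b| = |4.3 − 18.2| = 13.9
a + b = 4.3 + 18.2 = 22.5

13.9 < c < 22.5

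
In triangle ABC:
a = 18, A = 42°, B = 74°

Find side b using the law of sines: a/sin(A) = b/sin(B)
a/sin(A) = b/sin(B)  ⇒  b = a·sin(B)/sin(A) = 18·sin(74°)/sin(42°)
sin(74°) ≈ 0.961262, sin(42°) ≈ 0.669131
b ≈ 18·0.961262/0.669131 ≈ 17.3027/0.669131 ≈ 25.8585

b = 25.86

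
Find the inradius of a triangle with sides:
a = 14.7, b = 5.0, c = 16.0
r = Area/s where s is the semi-perimeter.
s = (14.7 + 5.0 + 16.0)/2 = 35.7/2 = 17.85
Area = √(s(s−a)(s−b)(s−c)) = √(17.85·3.15·12.85·1.85) ≈ √1336.67 ≈ 36.5605
r ≈ 36.5605/17.85 ≈ 2.04821

r = 2.048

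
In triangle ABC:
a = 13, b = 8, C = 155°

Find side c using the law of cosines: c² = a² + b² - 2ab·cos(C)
c² = 13² + 8² − 2·13·8·cos(155°)
cos(155°) ≈ -0.906308
c² ≈ 169 + 64 − 208·(-0.906308) ≈ 233 + 188.512 ≈ 421.512
c ≈ √421.512 ≈ 20.5308

c = 20.53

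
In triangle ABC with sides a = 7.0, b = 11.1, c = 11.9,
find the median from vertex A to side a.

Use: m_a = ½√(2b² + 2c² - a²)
m_a = ½√(2·11.1² + 2·11.9² − 7.0²) = ½√(2·123.21 + 2·141.61 − 49) = ½√(246.42 + 283.22 − 49) = ½√480.64
√480.64 ≈ 21.9235, so m_a ≈ 10.9618

m_a = 10.96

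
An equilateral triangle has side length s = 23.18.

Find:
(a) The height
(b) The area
(a) The height splits the triangle into two 30-60-90 halves: h = s·√3/2 = 23.18·1.73205/2 ≈ 40.1489/2 ≈ 20.0745
(b) Area = (√3/4)·s² = (√3/4)·23.18² = (√3/4)·537.3124 ≈ 0.433013·537.3124 ≈ 232.663

Height = 20.07, Area = 232.7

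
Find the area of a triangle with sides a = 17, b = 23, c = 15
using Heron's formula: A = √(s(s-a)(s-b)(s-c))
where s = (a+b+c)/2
s = (17 + 23 + 15)/2 = 55/2 = 27.5
s − a = 10.5, s − b = 4.5, s − c = 12.5
s(s−a)(s−b)(s−c) = 27.5·10.5·4.5·12.5 = 16242.1875
Area = √16242.1875 ≈ 127.445

s = 27.5, Area = 127.4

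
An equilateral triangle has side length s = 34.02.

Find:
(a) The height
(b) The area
(a) The height splits the triangle into two 30-60-90 halves: h = s·√3/2 = 34.02·1.73205/2 ≈ 58.9244/2 ≈ 29.4622
(b) Area = (√3/4)·s² = (√3/4)·34.02² = (√3/4)·1157.3604 ≈ 0.433013·1157.3604 ≈ 501.152

Height = 29.46, Area = 501.2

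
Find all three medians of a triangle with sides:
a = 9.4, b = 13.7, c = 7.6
Median formula: m_a = ½√(2b² + 2c² − a²) (and cyclically). a² = 88.36, b² = 187.69, c² = 57.76.
m_a = ½√(2·187.69 + 2·57.76 − 88.36) = ½√402.54 ≈ ½·20.0634 ≈ 10.0317
m_b = ½√(2·88.36 + 2·57.76 − 187.69) = ½√104.55 ≈ ½·10.225 ≈ 5.11248
m_c = ½√(2·88.36 + 2·187.69 − 57.76) = ½√494.34 ≈ ½·22.2338 ≈ 11.1169

m_a = 10.03, m_b = 5.112, m_c = 11.12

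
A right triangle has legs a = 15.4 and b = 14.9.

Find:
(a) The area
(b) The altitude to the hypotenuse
(a) The legs are perpendicular, so Area = ½·a·b = ½·15.4·14.9 = ½·229.46 = 114.73
(b) Hypotenuse c = √(a² + b²) = √(237.16 + 222.01) = √459.17 ≈ 21.4283
    Area = ½·c·h_c  ⇒  h_c = 2·Area/c = 229.46/21.4283 ≈ 10.7083

Area = 114.73, h_c = 10.71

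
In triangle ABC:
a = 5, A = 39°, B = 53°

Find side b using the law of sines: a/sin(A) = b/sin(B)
a/sin(A) = b/sin(B)  ⇒  b = a·sin(B)/sin(A) = 5·sin(53°)/sin(39°)
sin(53°) ≈ 0.798636, sin(39°) ≈ 0.62932
b ≈ 5·0.798636/0.62932 ≈ 3.99318/0.62932 ≈ 6.34522

b = 6.345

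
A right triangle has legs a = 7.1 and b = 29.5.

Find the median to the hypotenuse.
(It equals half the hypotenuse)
Hypotenuse c = √(a² + b²) = √(50.41 + 870.25) = √920.66 ≈ 30.3424
Median to hypotenuse = c/2 ≈ 30.3424/2 ≈ 15.1712

Median = 15.17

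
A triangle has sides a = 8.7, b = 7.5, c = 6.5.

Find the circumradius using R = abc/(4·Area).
First find the area with Heron's formula.
s = (8.7 + 7.5 + 6.5)/2 = 11.35
Area = √(s(s−a)(s−b)(s−c)) = √(11.35·2.65·3.85·4.85) ≈ √561.622 ≈ 23.6986
abc = 8.7·7.5·6.5 = 424.125
R = abc/(4·Area) ≈ 424.125/(4·23.6986) = 424.125/94.7943 ≈ 4.47416

R = 4.474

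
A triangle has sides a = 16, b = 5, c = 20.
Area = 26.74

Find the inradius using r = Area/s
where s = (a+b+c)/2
s = (16 + 5 + 20)/2 = 41/2 = 20.5
r = Area/s = 26.74/20.5 ≈ 1.30439

r = 1.304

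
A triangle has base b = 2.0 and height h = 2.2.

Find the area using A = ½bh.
A = ½·b·h = ½·2.0·2.2 = ½·4.4 = 2.2

Area = 2.2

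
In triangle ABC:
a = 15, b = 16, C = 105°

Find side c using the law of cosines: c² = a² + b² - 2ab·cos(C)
c² = 15² + 16² − 2·15·16·cos(105°)
cos(105°) ≈ -0.258819
c² ≈ 225 + 256 − 480·(-0.258819) ≈ 481 + 124.233 ≈ 605.233
c ≈ √605.233 ≈ 24.6015

c = 24.6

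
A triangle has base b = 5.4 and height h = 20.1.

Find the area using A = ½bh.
A = ½·b·h = ½·5.4·20.1 = ½·108.54 = 54.27

Area = 54.27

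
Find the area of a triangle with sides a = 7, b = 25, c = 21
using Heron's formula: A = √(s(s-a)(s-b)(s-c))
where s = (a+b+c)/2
s = (7 + 25 + 21)/2 = 53/2 = 26.5
s − a = 19.5, s − b = 1.5, s − c = 5.5
s(s−a)(s−b)(s−c) = 26.5·19.5·1.5·5.5 = 4263.1875
Area = √4263.1875 ≈ 65.2931

s = 26.5, Area = 65.29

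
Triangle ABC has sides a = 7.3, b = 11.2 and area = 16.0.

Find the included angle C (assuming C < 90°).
Area = ½·a·b·sin(C)  ⇒  sin(C) = 2·Area/(a·b) = 2·16.0/(7.3·11.2) = 32/81.76 ≈ 0.391389
C = arcsin(0.391389) ≈ 23.041° (taking the acute solution since C < 90°)

C = 23.04°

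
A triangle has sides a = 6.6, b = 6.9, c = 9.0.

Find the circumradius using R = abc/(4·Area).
First find the area with Heron's formula.
s = (6.6 + 6.9 + 9.0)/2 = 11.25
Area = √(s(s−a)(s−b)(s−c)) = √(11.25·4.65·4.35·2.25) ≈ √512.009 ≈ 22.6276
abc = 6.6·6.9·9.0 = 409.86
R = abc/(4·Area) ≈ 409.86/(4·22.6276) = 409.86/90.5104 ≈ 4.52832

R = 4.528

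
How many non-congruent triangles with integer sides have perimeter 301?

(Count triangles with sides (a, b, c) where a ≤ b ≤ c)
Let a ≤ b ≤ c with a + b + c = 301. The only binding inequality is a + b > c, i.e. 301 − c > c, so c < 301/2; and c ≥ 301/3 since c is the largest side.
So 101 ≤ c ≤ 150. For each c, b runs from ⌈(301 − c)/2⌉ up to c (then a = 301 − b − c satisfies 1 ≤ a ≤ b automatically), giving c − ⌈(301 − c)/2⌉ + 1 choices.
Summing over c: 2 + 3 + 5 + 6 + … + 74 + 75  (50 terms, c = 101, …, 150) = 1925
Check (closed form: nearest integer to p²/48 for even p, (p+3)²/48 for odd p): (301+3)²/48 = 304²/48 = 92416/48 ≈ 1925.33 → 1925

1925 triangles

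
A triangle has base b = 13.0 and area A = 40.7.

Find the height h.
A = ½·b·h  ⇒  h = 2A/b = 2·40.7/13.0 = 81.4/13.0 ≈ 6.26154

h = 6.262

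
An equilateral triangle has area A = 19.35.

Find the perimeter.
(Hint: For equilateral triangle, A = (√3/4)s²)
A = (√3/4)s²  ⇒  s² = 4A/√3 = 4·19.35/√3 = 77.4/1.73205 ≈ 44.6869
s ≈ √44.6869 ≈ 6.68483
Perimeter = 3s ≈ 3·6.68483 ≈ 20.0545

Perimeter = 20.05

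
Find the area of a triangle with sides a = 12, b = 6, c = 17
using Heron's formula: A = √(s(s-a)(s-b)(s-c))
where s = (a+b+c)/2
s = (12 + 6 + 17)/2 = 35/2 = 17.5
s − a = 5.5, s − b = 11.5, s − c = 0.5
s(s−a)(s−b)(s−c) = 17.5·5.5·11.5·0.5 = 553.4375
Area = √553.4375 ≈ 23.5253

s = 17.5, Area = 23.53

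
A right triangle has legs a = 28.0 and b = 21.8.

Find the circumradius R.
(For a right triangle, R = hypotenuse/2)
Hypotenuse c = √(a² + b²) = √(784 + 475.24) = √1259.24 ≈ 35.4858
R = c/2 ≈ 35.4858/2 ≈ 17.7429

R = 17.74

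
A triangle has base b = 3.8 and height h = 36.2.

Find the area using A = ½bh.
A = ½·b·h = ½·3.8·36.2 = ½·137.56 = 68.78

Area = 68.78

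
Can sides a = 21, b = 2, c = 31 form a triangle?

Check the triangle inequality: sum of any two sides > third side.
a + b vs c: 21 + 2 = 23 ≤ 31  ✗
a + c vs b: 21 + 31 = 52 > 2  ✓
b + c vs a: 2 + 31 = 33 > 21  ✓

No: 21 + 2 = 23 is not > 31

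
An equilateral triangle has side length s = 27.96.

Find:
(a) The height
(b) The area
(a) The height splits the triangle into two 30-60-90 halves: h = s·√3/2 = 27.96·1.73205/2 ≈ 48.4281/2 ≈ 24.2141
(b) Area = (√3/4)·s² = (√3/4)·27.96² = (√3/4)·781.7616 ≈ 0.433013·781.7616 ≈ 338.513

Height = 24.21, Area = 338.5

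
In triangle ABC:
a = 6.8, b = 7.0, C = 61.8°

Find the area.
Two sides and the included angle (SAS): A = ½·a·b·sin(C) = ½·6.8·7.0·sin(61.8°)
sin(61.8°) ≈ 0.881303
A ≈ ½·47.6·0.881303 = 23.8·0.881303 ≈ 20.975

Area = 20.98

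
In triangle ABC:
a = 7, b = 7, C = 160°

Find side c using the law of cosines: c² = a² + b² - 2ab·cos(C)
c² = 7² + 7² − 2·7·7·cos(160°)
cos(160°) ≈ -0.939693
c² ≈ 49 + 49 − 98·(-0.939693) ≈ 98 + 92.0899 ≈ 190.09
c ≈ √190.09 ≈ 13.7873

c = 13.79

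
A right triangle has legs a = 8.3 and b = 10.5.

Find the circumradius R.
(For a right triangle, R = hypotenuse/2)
Hypotenuse c = √(a² + b²) = √(68.89 + 110.25) = √179.14 ≈ 13.3843
R = c/2 ≈ 13.3843/2 ≈ 6.69216

R = 6.692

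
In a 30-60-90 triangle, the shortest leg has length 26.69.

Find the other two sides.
In a 30-60-90 triangle the sides are in ratio 1 : √3 : 2 (short leg : long leg : hypotenuse).
Long leg = 26.69·√3 ≈ 26.69·1.73205 ≈ 46.2284
Hypotenuse = 2·26.69 = 53.38

Long leg = 26.69√3 = 46.23, Hypotenuse = 53.38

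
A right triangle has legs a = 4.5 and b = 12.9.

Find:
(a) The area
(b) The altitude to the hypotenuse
(a) The legs are perpendicular, so Area = ½·a·b = ½·4.5·12.9 = ½·58.05 = 29.025
(b) Hypotenuse c = √(a² + b²) = √(20.25 + 166.41) = √186.66 ≈ 13.6624
    Area = ½·c·h_c  ⇒  h_c = 2·Area/c = 58.05/13.6624 ≈ 4.2489

Area = 29.025, h_c = 4.249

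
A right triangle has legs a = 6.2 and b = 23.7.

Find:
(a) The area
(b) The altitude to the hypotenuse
(a) The legs are perpendicular, so Area = ½·a·b = ½·6.2·23.7 = ½·146.94 = 73.47
(b) Hypotenuse c = √(a² + b²) = √(38.44 + 561.69) = √600.13 ≈ 24.4976
    Area = ½·c·h_c  ⇒  h_c = 2·Area/c = 146.94/24.4976 ≈ 5.99815

Area = 73.47, h_c = 5.998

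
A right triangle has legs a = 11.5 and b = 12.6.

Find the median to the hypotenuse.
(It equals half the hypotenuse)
Hypotenuse c = √(a² + b²) = √(132.25 + 158.76) = √291.01 ≈ 17.059
Median to hypotenuse = c/2 ≈ 17.059/2 ≈ 8.52951

Median = 8.53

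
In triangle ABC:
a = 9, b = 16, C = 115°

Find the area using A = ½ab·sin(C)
A = ½·a·b·sin(C) = ½·9·16·sin(115°)
sin(115°) ≈ 0.906308
A ≈ ½·144·0.906308 = 72·0.906308 ≈ 65.2542

Area = 65.25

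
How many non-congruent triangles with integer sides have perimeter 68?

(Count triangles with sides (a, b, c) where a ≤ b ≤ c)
Let a ≤ b ≤ c with a + b + c = 68. The only binding inequality is a + b > c, i.e. 68 − c > c, so c < 68/2; and c ≥ 68/3 since c is the largest side.
So 23 ≤ c ≤ 33. For each c, b runs from ⌈(68 − c)/2⌉ up to c (then a = 68 − b − c satisfies 1 ≤ a ≤ b automatically), giving c − ⌈(68 − c)/2⌉ + 1 choices.
Summing over c: 1 + 3 + 4 + 6 + 7 + 9 + 10 + 12 + 13 + 15 + 16 = 96
Check (closed form: nearest integer to p²/48 for even p, (p+3)²/48 for odd p): 68²/48 = 4624/48 ≈ 96.33 → 96

96 triangles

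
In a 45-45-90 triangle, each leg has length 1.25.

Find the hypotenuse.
In a 45-45-90 triangle the sides are in ratio 1 : 1 : √2, so hypotenuse = leg·√2.
Hypotenuse = 1.25·√2 ≈ 1.25·1.41421 ≈ 1.76777

Hypotenuse = 1.25√2 = 1.768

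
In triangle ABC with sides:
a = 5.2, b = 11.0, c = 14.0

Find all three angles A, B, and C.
Law of cosines for each angle (a² = 27.04, b² = 121, c² = 196):
cos(A) = (b² + c² − a²)/(2bc) = (121 + 196 − 27.04)/(2·11.0·14.0) = 289.96/308 ≈ 0.941429  ⇒  A ≈ 19.7071°
cos(B) = (a² + c² − b²)/(2ac) = (27.04 + 196 − 121)/(2·5.2·14.0) = 102.04/145.6 ≈ 0.700824  ⇒  B ≈ 45.5068°
cos(C) = (a² + b² − c²)/(2ab) = (27.04 + 121 − 196)/(2·5.2·11.0) = -47.96/114.4 ≈ -0.419231  ⇒  C ≈ 114.786°
Check: A + B + C ≈ 180°

A = 19.71°, B = 45.51°, C = 114.8°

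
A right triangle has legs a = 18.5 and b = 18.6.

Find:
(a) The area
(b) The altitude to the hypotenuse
(a) The legs are perpendicular, so Area = ½·a·b = ½·18.5·18.6 = ½·344.1 = 172.05
(b) Hypotenuse c = √(a² + b²) = √(342.25 + 345.96) = √688.21 ≈ 26.2338
    Area = ½·c·h_c  ⇒  h_c = 2·Area/c = 344.1/26.2338 ≈ 13.1167

Area = 172.05, h_c = 13.12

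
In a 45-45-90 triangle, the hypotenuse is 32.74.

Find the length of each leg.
In a 45-45-90 triangle hypotenuse = leg·√2, so leg = hypotenuse/√2.
Leg = 32.74/√2 ≈ 32.74/1.41421 ≈ 23.1507

Each leg = 23.15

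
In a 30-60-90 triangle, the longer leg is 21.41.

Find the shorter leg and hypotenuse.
In a 30-60-90 triangle the sides are in ratio 1 : √3 : 2, so short leg = long leg/√3 and hypotenuse = 2·(short leg).
Short leg = 21.41/√3 ≈ 21.41/1.73205 ≈ 12.3611
Hypotenuse = 2·12.3611 ≈ 24.7221

Short leg = 12.36, Hypotenuse = 24.72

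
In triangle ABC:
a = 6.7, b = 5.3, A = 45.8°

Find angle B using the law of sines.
a/sin(A) = b/sin(B)  ⇒  sin(B) = b·sin(A)/a = 5.3·sin(45.8°)/6.7
sin(45.8°) ≈ 0.716911
sin(B) ≈ 5.3·0.716911/6.7 ≈ 3.79963/6.7 ≈ 0.567108
B = arcsin(0.567108) ≈ 34.5488°
(Since b ≤ a we need B ≤ A, so the obtuse alternative 180° − 34.5488° ≈ 145.451° is rejected.)

B = 34.55°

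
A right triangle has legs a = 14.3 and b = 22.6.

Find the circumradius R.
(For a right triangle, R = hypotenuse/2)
Hypotenuse c = √(a² + b²) = √(204.49 + 510.76) = √715.25 ≈ 26.7442
R = c/2 ≈ 26.7442/2 ≈ 13.3721

R = 13.37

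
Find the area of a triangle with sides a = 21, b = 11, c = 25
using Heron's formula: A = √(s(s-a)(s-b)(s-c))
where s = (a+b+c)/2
s = (21 + 11 + 25)/2 = 57/2 = 28.5
s − a = 7.5, s − b = 17.5, s − c = 3.5
s(s−a)(s−b)(s−c) = 28.5·7.5·17.5·3.5 = 13092.1875
Area = √13092.1875 ≈ 114.421

s = 28.5, Area = 114.4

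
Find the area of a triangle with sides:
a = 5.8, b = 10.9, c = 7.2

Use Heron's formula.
s = (5.8 + 10.9 + 7.2)/2 = 23.9/2 = 11.95
s − a = 6.15, s − b = 1.05, s − c = 4.75
s(s−a)(s−b)(s−c) = 11.95·6.15·1.05·4.75 ≈ 366.544
Area = √366.544 ≈ 19.1453

Area = 19.15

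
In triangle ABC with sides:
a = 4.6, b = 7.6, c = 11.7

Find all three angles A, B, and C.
Law of cosines for each angle (a² = 21.16, b² = 57.76, c² = 136.89):
cos(A) = (b² + c² − a²)/(2bc) = (57.76 + 136.89 − 21.16)/(2·7.6·11.7) = 173.49/177.84 ≈ 0.97554  ⇒  A ≈ 12.6986°
cos(B) = (a² + c² − b²)/(2ac) = (21.16 + 136.89 − 57.76)/(2·4.6·11.7) = 100.29/107.64 ≈ 0.931717  ⇒  B ≈ 21.296°
cos(C) = (a² + b² − c²)/(2ab) = (21.16 + 57.76 − 136.89)/(2·4.6·7.6) = -57.97/69.92 ≈ -0.82909  ⇒  C ≈ 146.005°
Check: A + B + C ≈ 180°

A = 12.7°, B = 21.3°, C = 146°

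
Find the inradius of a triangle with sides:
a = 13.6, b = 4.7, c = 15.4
r = Area/s where s is the semi-perimeter.
s = (13.6 + 4.7 + 15.4)/2 = 33.7/2 = 16.85
Area = √(s(s−a)(s−b)(s−c)) = √(16.85·3.25·12.15·1.45) ≈ √964.778 ≈ 31.0609
r ≈ 31.0609/16.85 ≈ 1.84338

r = 1.843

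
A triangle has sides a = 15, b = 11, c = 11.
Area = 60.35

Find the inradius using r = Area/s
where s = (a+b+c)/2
s = (15 + 11 + 11)/2 = 37/2 = 18.5
r = Area/s = 60.35/18.5 ≈ 3.26216

r = 3.262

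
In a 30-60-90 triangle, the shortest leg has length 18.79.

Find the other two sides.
In a 30-60-90 triangle the sides are in ratio 1 : √3 : 2 (short leg : long leg : hypotenuse).
Long leg = 18.79·√3 ≈ 18.79·1.73205 ≈ 32.5452
Hypotenuse = 2·18.79 = 37.58

Long leg = 18.79√3 = 32.55, Hypotenuse = 37.58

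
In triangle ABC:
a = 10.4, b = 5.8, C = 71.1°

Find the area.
Two sides and the included angle (SAS): A = ½·a·b·sin(C) = ½·10.4·5.8·sin(71.1°)
sin(71.1°) ≈ 0.946085
A ≈ ½·60.32·0.946085 = 30.16·0.946085 ≈ 28.5339

Area = 28.53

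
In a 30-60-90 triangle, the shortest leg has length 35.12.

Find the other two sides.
In a 30-60-90 triangle the sides are in ratio 1 : √3 : 2 (short leg : long leg : hypotenuse).
Long leg = 35.12·√3 ≈ 35.12·1.73205 ≈ 60.8296
Hypotenuse = 2·35.12 = 70.24

Long leg = 35.12√3 = 60.83, Hypotenuse = 70.24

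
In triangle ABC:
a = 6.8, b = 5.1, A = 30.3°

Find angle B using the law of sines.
a/sin(A) = b/sin(B)  ⇒  sin(B) = b·sin(A)/a = 5.1·sin(30.3°)/6.8
sin(30.3°) ≈ 0.504528
sin(B) ≈ 5.1·0.504528/6.8 ≈ 2.57309/6.8 ≈ 0.378396
B = arcsin(0.378396) ≈ 22.2343°
(Since b ≤ a we need B ≤ A, so the obtuse alternative 180° − 22.2343° ≈ 157.766° is rejected.)

B = 22.23°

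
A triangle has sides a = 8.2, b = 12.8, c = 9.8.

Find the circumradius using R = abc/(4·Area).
First find the area with Heron's formula.
s = (8.2 + 12.8 + 9.8)/2 = 15.4
Area = √(s(s−a)(s−b)(s−c)) = √(15.4·7.2·2.6·5.6) ≈ √1614.41 ≈ 40.1798
abc = 8.2·12.8·9.8 = 1028.608
R = abc/(4·Area) ≈ 1028.608/(4·40.1798) = 1028.608/160.719 ≈ 6.40004

R = 6.4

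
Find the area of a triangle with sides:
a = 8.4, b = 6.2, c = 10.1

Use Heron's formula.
s = (8.4 + 6.2 + 10.1)/2 = 24.7/2 = 12.35
s − a = 3.95, s − b = 6.15, s − c = 2.25
s(s−a)(s−b)(s−c) = 12.35·3.95·6.15·2.25 ≈ 675.028
Area = √675.028 ≈ 25.9813

Area = 25.98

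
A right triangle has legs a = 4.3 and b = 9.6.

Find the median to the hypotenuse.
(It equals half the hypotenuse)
Hypotenuse c = √(a² + b²) = √(18.49 + 92.16) = √110.65 ≈ 10.519
Median to hypotenuse = c/2 ≈ 10.519/2 ≈ 5.25952

Median = 5.26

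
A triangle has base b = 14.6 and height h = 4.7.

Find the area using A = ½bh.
A = ½·b·h = ½·14.6·4.7 = ½·68.62 = 34.31

Area = 34.31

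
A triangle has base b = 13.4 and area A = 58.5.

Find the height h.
A = ½·b·h  ⇒  h = 2A/b = 2·58.5/13.4 = 117/13.4 ≈ 8.73134

h = 8.731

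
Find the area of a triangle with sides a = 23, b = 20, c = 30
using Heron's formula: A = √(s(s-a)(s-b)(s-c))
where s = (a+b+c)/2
s = (23 + 20 + 30)/2 = 73/2 = 36.5
s − a = 13.5, s − b = 16.5, s − c = 6.5
s(s−a)(s−b)(s−c) = 36.5·13.5·16.5·6.5 = 52847.4375
Area = √52847.4375 ≈ 229.886

s = 36.5, Area = 229.9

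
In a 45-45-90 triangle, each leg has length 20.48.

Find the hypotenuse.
In a 45-45-90 triangle the sides are in ratio 1 : 1 : √2, so hypotenuse = leg·√2.
Hypotenuse = 20.48·√2 ≈ 20.48·1.41421 ≈ 28.9631

Hypotenuse = 20.48√2 = 28.96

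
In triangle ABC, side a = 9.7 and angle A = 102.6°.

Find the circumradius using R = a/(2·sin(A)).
R = a/(2·sin(A)) = 9.7/(2·sin(102.6°))
sin(102.6°) ≈ 0.975917
R ≈ 9.7/(2·0.975917) = 9.7/1.95183 ≈ 4.96969

R = 4.97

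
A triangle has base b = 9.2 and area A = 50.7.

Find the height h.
A = ½·b·h  ⇒  h = 2A/b = 2·50.7/9.2 = 101.4/9.2 ≈ 11.0217

h = 11.02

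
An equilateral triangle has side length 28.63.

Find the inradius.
r = Area/s with s the semi-perimeter.
Area = (√3/4)·28.63² = (√3/4)·819.6769 ≈ 0.433013·819.6769 ≈ 354.931
s = 3·28.63/2 = 42.945
r ≈ 354.931/42.945 ≈ 8.26477
(Equivalently r = side/(2√3) = 28.63/3.4641 ≈ 8.26477.)

r = 8.265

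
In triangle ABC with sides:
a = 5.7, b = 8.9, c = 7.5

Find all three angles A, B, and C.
Law of cosines for each angle (a² = 32.49, b² = 79.21, c² = 56.25):
cos(A) = (b² + c² − a²)/(2bc) = (79.21 + 56.25 − 32.49)/(2·8.9·7.5) = 102.97/133.5 ≈ 0.771311  ⇒  A ≈ 39.5283°
cos(B) = (a² + c² − b²)/(2ac) = (32.49 + 56.25 − 79.21)/(2·5.7·7.5) = 9.53/85.5 ≈ 0.111462  ⇒  B ≈ 83.6004°
cos(C) = (a² + b² − c²)/(2ab) = (32.49 + 79.21 − 56.25)/(2·5.7·8.9) = 55.45/101.46 ≈ 0.546521  ⇒  C ≈ 56.8713°
Check: A + B + C ≈ 180°

A = 39.53°, B = 83.6°, C = 56.87°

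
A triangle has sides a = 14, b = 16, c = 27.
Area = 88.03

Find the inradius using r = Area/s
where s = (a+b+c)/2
s = (14 + 16 + 27)/2 = 57/2 = 28.5
r = Area/s = 88.03/28.5 ≈ 3.08877

r = 3.089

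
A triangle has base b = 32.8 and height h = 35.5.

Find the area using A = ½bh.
A = ½·b·h = ½·32.8·35.5 = ½·1164.4 = 582.2

Area = 582.2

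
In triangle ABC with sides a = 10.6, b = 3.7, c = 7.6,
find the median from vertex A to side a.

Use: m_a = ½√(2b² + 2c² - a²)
m_a = ½√(2·3.7² + 2·7.6² − 10.6²) = ½√(2·13.69 + 2·57.76 − 112.36) = ½√(27.38 + 115.52 − 112.36) = ½√30.54
√30.54 ≈ 5.5263, so m_a ≈ 2.76315

m_a = 2.763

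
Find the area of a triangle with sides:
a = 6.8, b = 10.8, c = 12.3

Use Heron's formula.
s = (6.8 + 10.8 + 12.3)/2 = 29.9/2 = 14.95
s − a = 8.15, s − b = 4.15, s − c = 2.65
s(s−a)(s−b)(s−c) = 14.95·8.15·4.15·2.65 ≈ 1339.96
Area = √1339.96 ≈ 36.6055

Area = 36.61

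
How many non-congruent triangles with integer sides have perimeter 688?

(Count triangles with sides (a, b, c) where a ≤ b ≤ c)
Let a ≤ b ≤ c with a + b + c = 688. The only binding inequality is a + b > c, i.e. 688 − c > c, so c < 688/2; and c ≥ 688/3 since c is the largest side.
So 230 ≤ c ≤ 343. For each c, b runs from ⌈(688 − c)/2⌉ up to c (then a = 688 − b − c satisfies 1 ≤ a ≤ b automatically), giving c − ⌈(688 − c)/2⌉ + 1 choices.
Summing over c: 2 + 3 + 5 + 6 + … + 170 + 171  (114 terms, c = 230, …, 343) = 9861
Check (closed form: nearest integer to p²/48 for even p, (p+3)²/48 for odd p): 688²/48 = 473344/48 ≈ 9861.33 → 9861

9861 triangles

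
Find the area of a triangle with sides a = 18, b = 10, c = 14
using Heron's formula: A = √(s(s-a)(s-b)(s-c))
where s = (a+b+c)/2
s = (18 + 10 + 14)/2 = 42/2 = 21
s − a = 3, s − b = 11, s − c = 7
s(s−a)(s−b)(s−c) = 21·3·11·7 = 4851
Area = √4851 ≈ 69.6491

s = 21.0, Area = 69.65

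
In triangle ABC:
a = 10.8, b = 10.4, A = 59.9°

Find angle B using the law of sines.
a/sin(A) = b/sin(B)  ⇒  sin(B) = b·sin(A)/a = 10.4·sin(59.9°)/10.8
sin(59.9°) ≈ 0.865151
sin(B) ≈ 10.4·0.865151/10.8 ≈ 8.99757/10.8 ≈ 0.833109
B = arcsin(0.833109) ≈ 56.4194°
(Since b ≤ a we need B ≤ A, so the obtuse alternative 180° − 56.4194° ≈ 123.581° is rejected.)

B = 56.42°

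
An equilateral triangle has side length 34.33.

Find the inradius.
r = Area/s with s the semi-perimeter.
Area = (√3/4)·34.33² = (√3/4)·1178.5489 ≈ 0.433013·1178.5489 ≈ 510.327
s = 3·34.33/2 = 51.495
r ≈ 510.327/51.495 ≈ 9.91022
(Equivalently r = side/(2√3) = 34.33/3.4641 ≈ 9.91022.)

r = 9.91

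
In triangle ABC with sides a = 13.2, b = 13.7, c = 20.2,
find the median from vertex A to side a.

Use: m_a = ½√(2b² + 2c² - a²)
m_a = ½√(2·13.7² + 2·20.2² − 13.2²) = ½√(2·187.69 + 2·408.04 − 174.24) = ½√(375.38 + 816.08 − 174.24) = ½√1017.22
√1017.22 ≈ 31.8939, so m_a ≈ 15.9469

m_a = 15.95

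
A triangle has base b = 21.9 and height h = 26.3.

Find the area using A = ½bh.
A = ½·b·h = ½·21.9·26.3 = ½·575.97 = 287.985

Area = 287.985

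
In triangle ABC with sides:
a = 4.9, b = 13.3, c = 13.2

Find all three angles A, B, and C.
Law of cosines for each angle (a² = 24.01, b² = 176.89, c² = 174.24):
cos(A) = (b² + c² − a²)/(2bc) = (176.89 + 174.24 − 24.01)/(2·13.3·13.2) = 327.12/351.12 ≈ 0.931647  ⇒  A ≈ 21.3069°
cos(B) = (a² + c² − b²)/(2ac) = (24.01 + 174.24 − 176.89)/(2·4.9·13.2) = 21.36/129.36 ≈ 0.165121  ⇒  B ≈ 80.4958°
cos(C) = (a² + b² − c²)/(2ab) = (24.01 + 176.89 − 174.24)/(2·4.9·13.3) = 26.66/130.34 ≈ 0.204542  ⇒  C ≈ 78.1973°
Check: A + B + C ≈ 180°

A = 21.31°, B = 80.5°, C = 78.2°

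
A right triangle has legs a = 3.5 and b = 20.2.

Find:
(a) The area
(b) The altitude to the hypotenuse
(a) The legs are perpendicular, so Area = ½·a·b = ½·3.5·20.2 = ½·70.7 = 35.35
(b) Hypotenuse c = √(a² + b²) = √(12.25 + 408.04) = √420.29 ≈ 20.501
    Area = ½·c·h_c  ⇒  h_c = 2·Area/c = 70.7/20.501 ≈ 3.44862

Area = 35.35, h_c = 3.449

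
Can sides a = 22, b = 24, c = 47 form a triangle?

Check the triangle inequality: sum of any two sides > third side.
a + b vs c: 22 + 24 = 46 ≤ 47  ✗
a + c vs b: 22 + 47 = 69 > 24  ✓
b + c vs a: 24 + 47 = 71 > 22  ✓

No: 22 + 24 = 46 is not > 47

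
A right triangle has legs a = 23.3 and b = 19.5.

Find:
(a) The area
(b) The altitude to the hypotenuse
(a) The legs are perpendicular, so Area = ½·a·b = ½·23.3·19.5 = ½·454.35 = 227.175
(b) Hypotenuse c = √(a² + b²) = √(542.89 + 380.25) = √923.14 ≈ 30.3832
    Area = ½·c·h_c  ⇒  h_c = 2·Area/c = 454.35/30.3832 ≈ 14.954

Area = 227.175, h_c = 14.95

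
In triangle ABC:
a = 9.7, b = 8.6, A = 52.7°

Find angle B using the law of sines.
a/sin(A) = b/sin(B)  ⇒  sin(B) = b·sin(A)/a = 8.6·sin(52.7°)/9.7
sin(52.7°) ≈ 0.795473
sin(B) ≈ 8.6·0.795473/9.7 ≈ 6.84107/9.7 ≈ 0.705265
B = arcsin(0.705265) ≈ 44.851°
(Since b ≤ a we need B ≤ A, so the obtuse alternative 180° − 44.851° ≈ 135.149° is rejected.)

B = 44.85°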